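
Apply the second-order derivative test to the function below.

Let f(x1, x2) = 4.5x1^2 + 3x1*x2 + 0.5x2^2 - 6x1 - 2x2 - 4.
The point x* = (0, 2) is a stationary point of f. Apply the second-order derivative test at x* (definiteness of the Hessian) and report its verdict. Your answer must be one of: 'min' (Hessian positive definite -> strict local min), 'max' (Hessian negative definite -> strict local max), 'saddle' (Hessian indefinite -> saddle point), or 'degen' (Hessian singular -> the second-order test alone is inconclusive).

Compute the Hessian H = grad^2 f:
  H = [[9, 3], [3, 1]]
Verify stationarity: grad f(x*) = H x* + g = (0, 0).
Eigenvalues of H: 0, 10.
H has a zero eigenvalue (singular; positive semidefinite but not definite), so H is neither positive definite, negative definite, nor indefinite. The second-order test alone is inconclusive -> degen.
(Indeed, f is constant along the null direction of H through x*, so x* is not a strict local extremum.)

degen


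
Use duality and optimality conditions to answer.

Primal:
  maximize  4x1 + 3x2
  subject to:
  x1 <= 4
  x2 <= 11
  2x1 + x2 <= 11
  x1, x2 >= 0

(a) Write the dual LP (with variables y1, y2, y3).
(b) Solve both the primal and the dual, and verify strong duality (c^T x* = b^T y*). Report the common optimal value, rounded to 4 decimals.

The standard primal-dual pair for 'max c^T x s.t. A x <= b, x >= 0' is:
  Dual:  min b^T y  s.t.  A^T y >= c,  y >= 0.

So the dual LP is:
  minimize  4y1 + 11y2 + 11y3
  subject to:
    y1 + 2y3 >= 4
    y2 + y3 >= 3
    y1, y2, y3 >= 0

Solving the primal: x* = (0, 11).
  primal value c^T x* = 33.
Solving the dual: y* = (0, 0, 3).
  dual value b^T y* = 33.
Strong duality: c^T x* = b^T y*. Confirmed.

33


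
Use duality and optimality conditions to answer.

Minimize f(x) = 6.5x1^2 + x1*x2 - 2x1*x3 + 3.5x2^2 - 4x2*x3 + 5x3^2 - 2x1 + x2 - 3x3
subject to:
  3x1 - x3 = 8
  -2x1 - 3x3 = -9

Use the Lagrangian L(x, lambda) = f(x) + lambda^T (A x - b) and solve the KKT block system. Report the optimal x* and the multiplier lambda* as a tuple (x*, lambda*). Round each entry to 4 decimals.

Form the Lagrangian:
  L(x, lambda) = (1/2) x^T Q x + c^T x + lambda^T (A x - b)
Stationarity (grad_x L = 0): Q x + c + A^T lambda = 0.
Primal feasibility: A x = b.

This gives the KKT block system:
  [ Q   A^T ] [ x     ]   [-c ]
  [ A    0  ] [ lambda ] = [ b ]

Solving the linear system:
  x*      = (3, 0, 1)
  lambda* = (-9.3636, 3.4545)
  f(x*)   = 48.5

x* = (3, 0, 1), lambda* = (-9.3636, 3.4545)


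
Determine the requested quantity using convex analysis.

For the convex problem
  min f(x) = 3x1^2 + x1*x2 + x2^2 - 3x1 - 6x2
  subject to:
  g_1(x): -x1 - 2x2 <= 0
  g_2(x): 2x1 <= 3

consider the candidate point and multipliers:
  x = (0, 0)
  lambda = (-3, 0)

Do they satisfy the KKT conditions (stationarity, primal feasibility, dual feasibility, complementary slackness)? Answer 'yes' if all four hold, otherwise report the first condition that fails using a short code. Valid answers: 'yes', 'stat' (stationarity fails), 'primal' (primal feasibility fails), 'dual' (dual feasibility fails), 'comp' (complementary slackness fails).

Gradient of f: grad f(x) = Q x + c = (-3, -6)
Constraint values g_i(x) = a_i^T x - b_i:
  g_1((0, 0)) = 0
  g_2((0, 0)) = -3
Stationarity residual: grad f(x) + sum_i lambda_i a_i = (0, 0)
  -> stationarity OK
Primal feasibility (all g_i <= 0): OK
Dual feasibility (all lambda_i >= 0): FAILS
Complementary slackness (lambda_i * g_i(x) = 0 for all i): OK

Verdict: the first failing condition is dual_feasibility -> dual.

dual


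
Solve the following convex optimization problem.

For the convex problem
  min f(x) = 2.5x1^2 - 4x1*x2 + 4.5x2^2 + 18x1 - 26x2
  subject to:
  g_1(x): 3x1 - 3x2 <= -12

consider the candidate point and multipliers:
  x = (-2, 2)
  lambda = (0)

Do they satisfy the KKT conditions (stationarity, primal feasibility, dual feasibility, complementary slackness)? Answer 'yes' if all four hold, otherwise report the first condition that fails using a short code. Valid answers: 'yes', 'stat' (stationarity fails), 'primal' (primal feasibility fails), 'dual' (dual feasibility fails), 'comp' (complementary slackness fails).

Gradient of f: grad f(x) = Q x + c = (0, 0)
Constraint values g_i(x) = a_i^T x - b_i:
  g_1((-2, 2)) = 0
Stationarity residual: grad f(x) + sum_i lambda_i a_i = (0, 0)
  -> stationarity OK
Primal feasibility (all g_i <= 0): OK
Dual feasibility (all lambda_i >= 0): OK
Complementary slackness (lambda_i * g_i(x) = 0 for all i): OK

Verdict: yes, KKT holds.

yes


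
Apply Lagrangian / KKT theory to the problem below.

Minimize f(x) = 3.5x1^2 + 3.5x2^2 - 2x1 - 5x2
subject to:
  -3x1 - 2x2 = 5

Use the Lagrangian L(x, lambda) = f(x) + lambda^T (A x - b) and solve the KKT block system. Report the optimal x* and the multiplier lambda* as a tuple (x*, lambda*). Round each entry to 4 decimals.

Form the Lagrangian:
  L(x, lambda) = (1/2) x^T Q x + c^T x + lambda^T (A x - b)
Stationarity (grad_x L = 0): Q x + c + A^T lambda = 0.
Primal feasibility: A x = b.

This gives the KKT block system:
  [ Q   A^T ] [ x     ]   [-c ]
  [ A    0  ] [ lambda ] = [ b ]

Solving the linear system:
  x*      = (-1.3956, -0.4066)
  lambda* = (-3.9231)
  f(x*)   = 12.2198

x* = (-1.3956, -0.4066), lambda* = (-3.9231)


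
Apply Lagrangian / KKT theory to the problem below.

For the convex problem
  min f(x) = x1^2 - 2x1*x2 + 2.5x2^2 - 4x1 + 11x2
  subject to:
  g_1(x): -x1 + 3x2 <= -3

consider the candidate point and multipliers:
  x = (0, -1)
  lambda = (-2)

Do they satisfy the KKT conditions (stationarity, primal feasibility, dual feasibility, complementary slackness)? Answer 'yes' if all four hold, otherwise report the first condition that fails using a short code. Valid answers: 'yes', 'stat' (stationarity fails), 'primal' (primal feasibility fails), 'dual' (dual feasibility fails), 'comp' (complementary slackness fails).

Gradient of f: grad f(x) = Q x + c = (-2, 6)
Constraint values g_i(x) = a_i^T x - b_i:
  g_1((0, -1)) = 0
Stationarity residual: grad f(x) + sum_i lambda_i a_i = (0, 0)
  -> stationarity OK
Primal feasibility (all g_i <= 0): OK
Dual feasibility (all lambda_i >= 0): FAILS
Complementary slackness (lambda_i * g_i(x) = 0 for all i): OK

Verdict: the first failing condition is dual_feasibility -> dual.

dual


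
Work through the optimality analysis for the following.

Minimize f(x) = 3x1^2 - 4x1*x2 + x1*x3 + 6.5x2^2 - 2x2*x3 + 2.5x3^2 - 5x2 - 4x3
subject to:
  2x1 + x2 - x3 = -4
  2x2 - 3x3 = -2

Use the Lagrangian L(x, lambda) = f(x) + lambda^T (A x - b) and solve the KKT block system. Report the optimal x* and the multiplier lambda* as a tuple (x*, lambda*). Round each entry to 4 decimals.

Form the Lagrangian:
  L(x, lambda) = (1/2) x^T Q x + c^T x + lambda^T (A x - b)
Stationarity (grad_x L = 0): Q x + c + A^T lambda = 0.
Primal feasibility: A x = b.

This gives the KKT block system:
  [ Q   A^T ] [ x     ]   [-c ]
  [ A    0  ] [ lambda ] = [ b ]

Solving the linear system:
  x*      = (-1.6627, -0.0241, 0.6506)
  lambda* = (4.6145, -2.3253)
  f(x*)   = 5.6627

x* = (-1.6627, -0.0241, 0.6506), lambda* = (4.6145, -2.3253)


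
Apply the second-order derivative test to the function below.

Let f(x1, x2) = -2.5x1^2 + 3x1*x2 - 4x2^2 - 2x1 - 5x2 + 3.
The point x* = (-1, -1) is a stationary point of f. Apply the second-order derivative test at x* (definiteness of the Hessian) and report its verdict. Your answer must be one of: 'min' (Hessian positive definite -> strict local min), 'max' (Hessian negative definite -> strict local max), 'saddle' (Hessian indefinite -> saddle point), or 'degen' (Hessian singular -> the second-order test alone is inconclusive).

Compute the Hessian H = grad^2 f:
  H = [[-5, 3], [3, -8]]
Verify stationarity: grad f(x*) = H x* + g = (0, 0).
Eigenvalues of H: -9.8541, -3.1459.
Both eigenvalues < 0, so H is negative definite -> x* is a strict local max.

max


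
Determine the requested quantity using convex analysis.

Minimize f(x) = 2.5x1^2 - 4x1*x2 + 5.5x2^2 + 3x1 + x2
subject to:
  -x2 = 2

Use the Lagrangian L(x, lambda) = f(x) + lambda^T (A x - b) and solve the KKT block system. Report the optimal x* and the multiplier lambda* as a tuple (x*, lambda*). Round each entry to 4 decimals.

Form the Lagrangian:
  L(x, lambda) = (1/2) x^T Q x + c^T x + lambda^T (A x - b)
Stationarity (grad_x L = 0): Q x + c + A^T lambda = 0.
Primal feasibility: A x = b.

This gives the KKT block system:
  [ Q   A^T ] [ x     ]   [-c ]
  [ A    0  ] [ lambda ] = [ b ]

Solving the linear system:
  x*      = (-2.2, -2)
  lambda* = (-12.2)
  f(x*)   = 7.9

x* = (-2.2, -2), lambda* = (-12.2)


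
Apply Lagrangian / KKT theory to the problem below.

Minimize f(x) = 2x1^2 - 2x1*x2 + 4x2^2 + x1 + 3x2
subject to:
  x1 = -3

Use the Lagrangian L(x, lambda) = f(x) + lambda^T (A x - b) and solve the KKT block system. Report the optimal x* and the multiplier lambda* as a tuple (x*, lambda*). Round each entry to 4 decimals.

Form the Lagrangian:
  L(x, lambda) = (1/2) x^T Q x + c^T x + lambda^T (A x - b)
Stationarity (grad_x L = 0): Q x + c + A^T lambda = 0.
Primal feasibility: A x = b.

This gives the KKT block system:
  [ Q   A^T ] [ x     ]   [-c ]
  [ A    0  ] [ lambda ] = [ b ]

Solving the linear system:
  x*      = (-3, -1.125)
  lambda* = (8.75)
  f(x*)   = 9.9375

x* = (-3, -1.125), lambda* = (8.75)


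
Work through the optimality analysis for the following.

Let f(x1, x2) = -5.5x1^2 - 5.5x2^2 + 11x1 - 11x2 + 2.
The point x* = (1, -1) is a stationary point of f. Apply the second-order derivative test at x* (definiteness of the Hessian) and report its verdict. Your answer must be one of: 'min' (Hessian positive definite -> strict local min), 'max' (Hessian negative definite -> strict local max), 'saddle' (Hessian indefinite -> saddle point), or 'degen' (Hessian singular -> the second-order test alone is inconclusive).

Compute the Hessian H = grad^2 f:
  H = [[-11, 0], [0, -11]]
Verify stationarity: grad f(x*) = H x* + g = (0, 0).
Eigenvalues of H: -11, -11.
Both eigenvalues < 0, so H is negative definite -> x* is a strict local max.

max


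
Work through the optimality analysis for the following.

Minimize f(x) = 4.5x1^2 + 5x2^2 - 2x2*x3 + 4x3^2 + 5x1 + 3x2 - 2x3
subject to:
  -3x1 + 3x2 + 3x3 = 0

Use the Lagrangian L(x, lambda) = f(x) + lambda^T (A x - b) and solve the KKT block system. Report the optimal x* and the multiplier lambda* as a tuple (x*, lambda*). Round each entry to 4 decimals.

Form the Lagrangian:
  L(x, lambda) = (1/2) x^T Q x + c^T x + lambda^T (A x - b)
Stationarity (grad_x L = 0): Q x + c + A^T lambda = 0.
Primal feasibility: A x = b.

This gives the KKT block system:
  [ Q   A^T ] [ x     ]   [-c ]
  [ A    0  ] [ lambda ] = [ b ]

Solving the linear system:
  x*      = (-0.4234, -0.4197, -0.0036)
  lambda* = (0.3966)
  f(x*)   = -1.6843

x* = (-0.4234, -0.4197, -0.0036), lambda* = (0.3966)


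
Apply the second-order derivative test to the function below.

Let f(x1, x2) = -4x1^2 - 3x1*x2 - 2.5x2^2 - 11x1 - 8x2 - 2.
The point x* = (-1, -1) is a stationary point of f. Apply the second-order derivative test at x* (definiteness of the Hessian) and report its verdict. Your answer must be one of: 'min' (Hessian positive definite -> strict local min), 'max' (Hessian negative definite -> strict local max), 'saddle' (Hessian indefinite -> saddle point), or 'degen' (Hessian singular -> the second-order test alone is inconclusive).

Compute the Hessian H = grad^2 f:
  H = [[-8, -3], [-3, -5]]
Verify stationarity: grad f(x*) = H x* + g = (0, 0).
Eigenvalues of H: -9.8541, -3.1459.
Both eigenvalues < 0, so H is negative definite -> x* is a strict local max.

max


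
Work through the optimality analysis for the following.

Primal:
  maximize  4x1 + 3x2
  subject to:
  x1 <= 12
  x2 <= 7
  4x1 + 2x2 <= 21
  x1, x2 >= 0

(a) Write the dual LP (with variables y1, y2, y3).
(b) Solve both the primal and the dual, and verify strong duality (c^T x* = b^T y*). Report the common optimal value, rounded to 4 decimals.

The standard primal-dual pair for 'max c^T x s.t. A x <= b, x >= 0' is:
  Dual:  min b^T y  s.t.  A^T y >= c,  y >= 0.

So the dual LP is:
  minimize  12y1 + 7y2 + 21y3
  subject to:
    y1 + 4y3 >= 4
    y2 + 2y3 >= 3
    y1, y2, y3 >= 0

Solving the primal: x* = (1.75, 7).
  primal value c^T x* = 28.
Solving the dual: y* = (0, 1, 1).
  dual value b^T y* = 28.
Strong duality: c^T x* = b^T y*. Confirmed.

28


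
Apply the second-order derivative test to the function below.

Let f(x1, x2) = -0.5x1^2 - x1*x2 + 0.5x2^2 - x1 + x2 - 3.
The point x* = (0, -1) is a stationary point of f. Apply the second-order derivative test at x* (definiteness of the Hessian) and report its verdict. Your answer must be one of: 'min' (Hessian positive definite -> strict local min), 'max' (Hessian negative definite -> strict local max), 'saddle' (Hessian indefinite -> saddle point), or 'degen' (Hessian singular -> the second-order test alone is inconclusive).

Compute the Hessian H = grad^2 f:
  H = [[-1, -1], [-1, 1]]
Verify stationarity: grad f(x*) = H x* + g = (0, 0).
Eigenvalues of H: -1.4142, 1.4142.
Eigenvalues have mixed signs, so H is indefinite -> x* is a saddle point.

saddle


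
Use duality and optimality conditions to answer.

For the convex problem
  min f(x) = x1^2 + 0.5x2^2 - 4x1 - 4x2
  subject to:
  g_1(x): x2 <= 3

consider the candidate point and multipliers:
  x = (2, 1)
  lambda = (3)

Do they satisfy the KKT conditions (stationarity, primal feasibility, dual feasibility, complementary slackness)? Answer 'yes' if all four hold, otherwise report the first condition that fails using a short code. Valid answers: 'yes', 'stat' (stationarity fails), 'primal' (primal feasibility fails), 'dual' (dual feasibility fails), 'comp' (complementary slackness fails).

Gradient of f: grad f(x) = Q x + c = (0, -3)
Constraint values g_i(x) = a_i^T x - b_i:
  g_1((2, 1)) = -2
Stationarity residual: grad f(x) + sum_i lambda_i a_i = (0, 0)
  -> stationarity OK
Primal feasibility (all g_i <= 0): OK
Dual feasibility (all lambda_i >= 0): OK
Complementary slackness (lambda_i * g_i(x) = 0 for all i): FAILS

Verdict: the first failing condition is complementary_slackness -> comp.

comp


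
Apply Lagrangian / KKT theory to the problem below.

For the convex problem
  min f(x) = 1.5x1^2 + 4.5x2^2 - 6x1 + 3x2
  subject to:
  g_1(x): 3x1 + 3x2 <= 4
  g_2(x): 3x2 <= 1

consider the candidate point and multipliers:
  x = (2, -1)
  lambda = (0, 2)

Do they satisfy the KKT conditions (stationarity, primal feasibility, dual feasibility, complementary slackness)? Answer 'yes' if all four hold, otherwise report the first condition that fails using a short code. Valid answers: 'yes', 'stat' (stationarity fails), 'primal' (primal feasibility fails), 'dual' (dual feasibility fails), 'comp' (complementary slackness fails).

Gradient of f: grad f(x) = Q x + c = (0, -6)
Constraint values g_i(x) = a_i^T x - b_i:
  g_1((2, -1)) = -1
  g_2((2, -1)) = -4
Stationarity residual: grad f(x) + sum_i lambda_i a_i = (0, 0)
  -> stationarity OK
Primal feasibility (all g_i <= 0): OK
Dual feasibility (all lambda_i >= 0): OK
Complementary slackness (lambda_i * g_i(x) = 0 for all i): FAILS

Verdict: the first failing condition is complementary_slackness -> comp.

comp


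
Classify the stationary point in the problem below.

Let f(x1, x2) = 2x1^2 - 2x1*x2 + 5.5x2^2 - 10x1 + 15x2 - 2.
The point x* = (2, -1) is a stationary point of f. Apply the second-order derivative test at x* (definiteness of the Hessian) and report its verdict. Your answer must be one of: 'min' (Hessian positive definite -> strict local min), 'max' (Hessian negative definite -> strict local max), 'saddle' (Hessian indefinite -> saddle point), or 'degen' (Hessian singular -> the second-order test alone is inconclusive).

Compute the Hessian H = grad^2 f:
  H = [[4, -2], [-2, 11]]
Verify stationarity: grad f(x*) = H x* + g = (0, 0).
Eigenvalues of H: 3.4689, 11.5311.
Both eigenvalues > 0, so H is positive definite -> x* is a strict local min.

min


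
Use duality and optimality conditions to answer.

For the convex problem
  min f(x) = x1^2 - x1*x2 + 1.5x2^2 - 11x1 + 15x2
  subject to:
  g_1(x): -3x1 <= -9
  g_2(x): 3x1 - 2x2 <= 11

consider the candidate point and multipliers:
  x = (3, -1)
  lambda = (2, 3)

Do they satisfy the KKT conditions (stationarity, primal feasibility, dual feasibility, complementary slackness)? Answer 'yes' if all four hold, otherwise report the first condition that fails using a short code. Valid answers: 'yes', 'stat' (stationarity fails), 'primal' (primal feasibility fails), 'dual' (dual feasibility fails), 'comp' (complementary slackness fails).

Gradient of f: grad f(x) = Q x + c = (-4, 9)
Constraint values g_i(x) = a_i^T x - b_i:
  g_1((3, -1)) = 0
  g_2((3, -1)) = 0
Stationarity residual: grad f(x) + sum_i lambda_i a_i = (-1, 3)
  -> stationarity FAILS
Primal feasibility (all g_i <= 0): OK
Dual feasibility (all lambda_i >= 0): OK
Complementary slackness (lambda_i * g_i(x) = 0 for all i): OK

Verdict: the first failing condition is stationarity -> stat.

stat


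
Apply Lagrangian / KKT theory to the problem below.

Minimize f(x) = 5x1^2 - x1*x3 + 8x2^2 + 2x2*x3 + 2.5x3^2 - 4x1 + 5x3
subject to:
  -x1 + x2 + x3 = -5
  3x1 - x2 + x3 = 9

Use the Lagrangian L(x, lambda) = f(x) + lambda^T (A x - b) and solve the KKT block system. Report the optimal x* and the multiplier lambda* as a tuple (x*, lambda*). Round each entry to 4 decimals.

Form the Lagrangian:
  L(x, lambda) = (1/2) x^T Q x + c^T x + lambda^T (A x - b)
Stationarity (grad_x L = 0): Q x + c + A^T lambda = 0.
Primal feasibility: A x = b.

This gives the KKT block system:
  [ Q   A^T ] [ x     ]   [-c ]
  [ A    0  ] [ lambda ] = [ b ]

Solving the linear system:
  x*      = (3.0548, -0.8904, -1.0548)
  lambda* = (10.7329, -5.6233)
  f(x*)   = 43.3904

x* = (3.0548, -0.8904, -1.0548), lambda* = (10.7329, -5.6233)


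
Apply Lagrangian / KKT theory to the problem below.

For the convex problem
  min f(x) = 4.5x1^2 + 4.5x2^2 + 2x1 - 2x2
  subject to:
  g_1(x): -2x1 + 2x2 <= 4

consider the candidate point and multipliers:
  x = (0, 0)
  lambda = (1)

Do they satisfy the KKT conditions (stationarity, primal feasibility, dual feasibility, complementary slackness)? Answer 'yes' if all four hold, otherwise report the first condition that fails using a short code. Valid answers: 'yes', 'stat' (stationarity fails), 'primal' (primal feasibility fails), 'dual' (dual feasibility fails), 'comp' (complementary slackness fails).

Gradient of f: grad f(x) = Q x + c = (2, -2)
Constraint values g_i(x) = a_i^T x - b_i:
  g_1((0, 0)) = -4
Stationarity residual: grad f(x) + sum_i lambda_i a_i = (0, 0)
  -> stationarity OK
Primal feasibility (all g_i <= 0): OK
Dual feasibility (all lambda_i >= 0): OK
Complementary slackness (lambda_i * g_i(x) = 0 for all i): FAILS

Verdict: the first failing condition is complementary_slackness -> comp.

comp


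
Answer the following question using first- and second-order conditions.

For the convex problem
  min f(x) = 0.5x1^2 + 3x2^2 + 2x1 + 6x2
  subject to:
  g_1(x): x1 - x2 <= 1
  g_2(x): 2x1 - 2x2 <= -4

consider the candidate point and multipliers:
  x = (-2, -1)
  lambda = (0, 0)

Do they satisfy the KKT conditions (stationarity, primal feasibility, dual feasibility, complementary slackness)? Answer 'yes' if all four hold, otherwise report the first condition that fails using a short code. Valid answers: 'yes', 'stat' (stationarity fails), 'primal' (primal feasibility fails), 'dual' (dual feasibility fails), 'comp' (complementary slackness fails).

Gradient of f: grad f(x) = Q x + c = (0, 0)
Constraint values g_i(x) = a_i^T x - b_i:
  g_1((-2, -1)) = -2
  g_2((-2, -1)) = 2
Stationarity residual: grad f(x) + sum_i lambda_i a_i = (0, 0)
  -> stationarity OK
Primal feasibility (all g_i <= 0): FAILS
Dual feasibility (all lambda_i >= 0): OK
Complementary slackness (lambda_i * g_i(x) = 0 for all i): OK

Verdict: the first failing condition is primal_feasibility -> primal.

primal


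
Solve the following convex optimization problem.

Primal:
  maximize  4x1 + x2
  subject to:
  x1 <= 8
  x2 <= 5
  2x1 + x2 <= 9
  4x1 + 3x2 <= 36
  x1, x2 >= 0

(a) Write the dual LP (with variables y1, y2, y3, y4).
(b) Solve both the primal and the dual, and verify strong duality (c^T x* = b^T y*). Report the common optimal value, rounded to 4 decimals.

The standard primal-dual pair for 'max c^T x s.t. A x <= b, x >= 0' is:
  Dual:  min b^T y  s.t.  A^T y >= c,  y >= 0.

So the dual LP is:
  minimize  8y1 + 5y2 + 9y3 + 36y4
  subject to:
    y1 + 2y3 + 4y4 >= 4
    y2 + y3 + 3y4 >= 1
    y1, y2, y3, y4 >= 0

Solving the primal: x* = (4.5, 0).
  primal value c^T x* = 18.
Solving the dual: y* = (0, 0, 2, 0).
  dual value b^T y* = 18.
Strong duality: c^T x* = b^T y*. Confirmed.

18


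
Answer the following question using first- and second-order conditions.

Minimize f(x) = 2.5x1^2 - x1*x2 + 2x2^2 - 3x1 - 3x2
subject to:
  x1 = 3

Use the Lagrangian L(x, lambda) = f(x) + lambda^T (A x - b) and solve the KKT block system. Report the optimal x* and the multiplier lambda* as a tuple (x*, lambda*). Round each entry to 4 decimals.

Form the Lagrangian:
  L(x, lambda) = (1/2) x^T Q x + c^T x + lambda^T (A x - b)
Stationarity (grad_x L = 0): Q x + c + A^T lambda = 0.
Primal feasibility: A x = b.

This gives the KKT block system:
  [ Q   A^T ] [ x     ]   [-c ]
  [ A    0  ] [ lambda ] = [ b ]

Solving the linear system:
  x*      = (3, 1.5)
  lambda* = (-10.5)
  f(x*)   = 9

x* = (3, 1.5), lambda* = (-10.5)


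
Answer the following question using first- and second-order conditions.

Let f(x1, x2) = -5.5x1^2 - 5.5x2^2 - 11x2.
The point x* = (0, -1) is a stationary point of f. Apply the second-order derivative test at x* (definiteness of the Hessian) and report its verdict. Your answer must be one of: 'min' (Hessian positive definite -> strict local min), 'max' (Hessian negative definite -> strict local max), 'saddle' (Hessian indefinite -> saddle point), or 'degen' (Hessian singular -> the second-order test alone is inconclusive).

Compute the Hessian H = grad^2 f:
  H = [[-11, 0], [0, -11]]
Verify stationarity: grad f(x*) = H x* + g = (0, 0).
Eigenvalues of H: -11, -11.
Both eigenvalues < 0, so H is negative definite -> x* is a strict local max.

max


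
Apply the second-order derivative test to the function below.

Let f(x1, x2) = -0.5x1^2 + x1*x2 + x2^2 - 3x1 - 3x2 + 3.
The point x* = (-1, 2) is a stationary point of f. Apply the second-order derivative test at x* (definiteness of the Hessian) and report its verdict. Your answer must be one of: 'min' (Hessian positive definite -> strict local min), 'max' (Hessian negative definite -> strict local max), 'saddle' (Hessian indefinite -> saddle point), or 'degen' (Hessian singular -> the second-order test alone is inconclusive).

Compute the Hessian H = grad^2 f:
  H = [[-1, 1], [1, 2]]
Verify stationarity: grad f(x*) = H x* + g = (0, 0).
Eigenvalues of H: -1.3028, 2.3028.
Eigenvalues have mixed signs, so H is indefinite -> x* is a saddle point.

saddle


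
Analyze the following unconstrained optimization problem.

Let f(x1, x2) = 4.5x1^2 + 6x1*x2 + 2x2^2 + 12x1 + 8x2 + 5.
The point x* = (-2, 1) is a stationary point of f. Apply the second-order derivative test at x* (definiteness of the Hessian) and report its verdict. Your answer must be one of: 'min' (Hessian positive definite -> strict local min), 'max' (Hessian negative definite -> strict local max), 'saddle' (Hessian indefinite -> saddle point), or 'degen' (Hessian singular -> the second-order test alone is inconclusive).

Compute the Hessian H = grad^2 f:
  H = [[9, 6], [6, 4]]
Verify stationarity: grad f(x*) = H x* + g = (0, 0).
Eigenvalues of H: 0, 13.
H has a zero eigenvalue (singular; positive semidefinite but not definite), so H is neither positive definite, negative definite, nor indefinite. The second-order test alone is inconclusive -> degen.
(Indeed, f is constant along the null direction of H through x*, so x* is not a strict local extremum.)

degen


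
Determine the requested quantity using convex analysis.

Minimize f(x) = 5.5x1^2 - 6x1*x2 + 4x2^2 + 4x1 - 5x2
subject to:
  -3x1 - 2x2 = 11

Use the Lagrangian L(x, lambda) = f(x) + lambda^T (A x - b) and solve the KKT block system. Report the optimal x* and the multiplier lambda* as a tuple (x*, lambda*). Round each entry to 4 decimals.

Form the Lagrangian:
  L(x, lambda) = (1/2) x^T Q x + c^T x + lambda^T (A x - b)
Stationarity (grad_x L = 0): Q x + c + A^T lambda = 0.
Primal feasibility: A x = b.

This gives the KKT block system:
  [ Q   A^T ] [ x     ]   [-c ]
  [ A    0  ] [ lambda ] = [ b ]

Solving the linear system:
  x*      = (-2.3511, -1.9734)
  lambda* = (-3.3404)
  f(x*)   = 18.6037

x* = (-2.3511, -1.9734), lambda* = (-3.3404)


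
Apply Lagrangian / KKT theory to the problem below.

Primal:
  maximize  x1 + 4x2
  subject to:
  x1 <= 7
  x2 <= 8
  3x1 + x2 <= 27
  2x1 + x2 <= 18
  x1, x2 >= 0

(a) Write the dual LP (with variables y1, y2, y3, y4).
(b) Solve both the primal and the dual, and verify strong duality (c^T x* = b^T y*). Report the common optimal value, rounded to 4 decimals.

The standard primal-dual pair for 'max c^T x s.t. A x <= b, x >= 0' is:
  Dual:  min b^T y  s.t.  A^T y >= c,  y >= 0.

So the dual LP is:
  minimize  7y1 + 8y2 + 27y3 + 18y4
  subject to:
    y1 + 3y3 + 2y4 >= 1
    y2 + y3 + y4 >= 4
    y1, y2, y3, y4 >= 0

Solving the primal: x* = (5, 8).
  primal value c^T x* = 37.
Solving the dual: y* = (0, 3.5, 0, 0.5).
  dual value b^T y* = 37.
Strong duality: c^T x* = b^T y*. Confirmed.

37


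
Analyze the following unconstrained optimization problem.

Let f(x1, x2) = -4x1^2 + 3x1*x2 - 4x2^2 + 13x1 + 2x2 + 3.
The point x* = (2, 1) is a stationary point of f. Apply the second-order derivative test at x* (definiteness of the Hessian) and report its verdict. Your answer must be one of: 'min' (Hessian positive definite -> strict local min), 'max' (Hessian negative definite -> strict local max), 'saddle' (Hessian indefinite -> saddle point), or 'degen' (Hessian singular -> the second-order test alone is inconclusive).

Compute the Hessian H = grad^2 f:
  H = [[-8, 3], [3, -8]]
Verify stationarity: grad f(x*) = H x* + g = (0, 0).
Eigenvalues of H: -11, -5.
Both eigenvalues < 0, so H is negative definite -> x* is a strict local max.

max


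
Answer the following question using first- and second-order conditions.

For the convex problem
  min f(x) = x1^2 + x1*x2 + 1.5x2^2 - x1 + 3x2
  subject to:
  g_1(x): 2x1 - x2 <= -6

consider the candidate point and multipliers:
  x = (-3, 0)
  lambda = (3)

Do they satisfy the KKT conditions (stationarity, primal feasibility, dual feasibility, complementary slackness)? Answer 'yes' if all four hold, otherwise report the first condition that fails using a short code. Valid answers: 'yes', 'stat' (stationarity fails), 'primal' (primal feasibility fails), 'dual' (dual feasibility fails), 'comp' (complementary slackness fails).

Gradient of f: grad f(x) = Q x + c = (-7, 0)
Constraint values g_i(x) = a_i^T x - b_i:
  g_1((-3, 0)) = 0
Stationarity residual: grad f(x) + sum_i lambda_i a_i = (-1, -3)
  -> stationarity FAILS
Primal feasibility (all g_i <= 0): OK
Dual feasibility (all lambda_i >= 0): OK
Complementary slackness (lambda_i * g_i(x) = 0 for all i): OK

Verdict: the first failing condition is stationarity -> stat.

stat


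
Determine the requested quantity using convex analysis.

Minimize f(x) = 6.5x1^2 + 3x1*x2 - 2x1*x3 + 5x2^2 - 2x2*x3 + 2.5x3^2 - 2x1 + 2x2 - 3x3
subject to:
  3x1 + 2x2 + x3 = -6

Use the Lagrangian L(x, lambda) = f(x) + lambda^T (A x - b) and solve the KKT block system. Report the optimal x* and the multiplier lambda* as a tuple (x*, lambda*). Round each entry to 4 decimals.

Form the Lagrangian:
  L(x, lambda) = (1/2) x^T Q x + c^T x + lambda^T (A x - b)
Stationarity (grad_x L = 0): Q x + c + A^T lambda = 0.
Primal feasibility: A x = b.

This gives the KKT block system:
  [ Q   A^T ] [ x     ]   [-c ]
  [ A    0  ] [ lambda ] = [ b ]

Solving the linear system:
  x*      = (-0.8656, -1.1258, -1.1517)
  lambda* = (4.7756)
  f(x*)   = 15.7941

x* = (-0.8656, -1.1258, -1.1517), lambda* = (4.7756)


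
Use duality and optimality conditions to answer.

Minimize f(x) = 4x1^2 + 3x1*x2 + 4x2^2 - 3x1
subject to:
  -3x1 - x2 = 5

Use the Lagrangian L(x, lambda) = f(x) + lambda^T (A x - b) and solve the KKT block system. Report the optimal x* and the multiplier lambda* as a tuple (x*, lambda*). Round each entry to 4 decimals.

Form the Lagrangian:
  L(x, lambda) = (1/2) x^T Q x + c^T x + lambda^T (A x - b)
Stationarity (grad_x L = 0): Q x + c + A^T lambda = 0.
Primal feasibility: A x = b.

This gives the KKT block system:
  [ Q   A^T ] [ x     ]   [-c ]
  [ A    0  ] [ lambda ] = [ b ]

Solving the linear system:
  x*      = (-1.6452, -0.0645)
  lambda* = (-5.4516)
  f(x*)   = 16.0968

x* = (-1.6452, -0.0645), lambda* = (-5.4516)


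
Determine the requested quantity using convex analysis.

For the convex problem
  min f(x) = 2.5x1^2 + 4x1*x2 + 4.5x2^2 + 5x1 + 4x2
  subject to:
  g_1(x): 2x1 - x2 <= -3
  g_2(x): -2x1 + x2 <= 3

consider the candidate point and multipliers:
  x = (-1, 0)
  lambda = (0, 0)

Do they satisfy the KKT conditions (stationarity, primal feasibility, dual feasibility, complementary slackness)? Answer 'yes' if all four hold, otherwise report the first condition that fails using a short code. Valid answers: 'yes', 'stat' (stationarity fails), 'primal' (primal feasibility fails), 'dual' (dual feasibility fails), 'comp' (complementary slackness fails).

Gradient of f: grad f(x) = Q x + c = (0, 0)
Constraint values g_i(x) = a_i^T x - b_i:
  g_1((-1, 0)) = 1
  g_2((-1, 0)) = -1
Stationarity residual: grad f(x) + sum_i lambda_i a_i = (0, 0)
  -> stationarity OK
Primal feasibility (all g_i <= 0): FAILS
Dual feasibility (all lambda_i >= 0): OK
Complementary slackness (lambda_i * g_i(x) = 0 for all i): OK

Verdict: the first failing condition is primal_feasibility -> primal.

primal


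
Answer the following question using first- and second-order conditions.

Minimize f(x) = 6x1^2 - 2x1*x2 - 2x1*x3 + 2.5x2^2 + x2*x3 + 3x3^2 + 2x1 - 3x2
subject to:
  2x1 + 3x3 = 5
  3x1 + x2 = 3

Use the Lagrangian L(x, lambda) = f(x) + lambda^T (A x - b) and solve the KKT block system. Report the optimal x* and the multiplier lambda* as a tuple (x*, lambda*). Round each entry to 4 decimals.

Form the Lagrangian:
  L(x, lambda) = (1/2) x^T Q x + c^T x + lambda^T (A x - b)
Stationarity (grad_x L = 0): Q x + c + A^T lambda = 0.
Primal feasibility: A x = b.

This gives the KKT block system:
  [ Q   A^T ] [ x     ]   [-c ]
  [ A    0  ] [ lambda ] = [ b ]

Solving the linear system:
  x*      = (0.7277, 0.817, 1.1816)
  lambda* = (-2.1504, -0.8113)
  f(x*)   = 6.095

x* = (0.7277, 0.817, 1.1816), lambda* = (-2.1504, -0.8113)


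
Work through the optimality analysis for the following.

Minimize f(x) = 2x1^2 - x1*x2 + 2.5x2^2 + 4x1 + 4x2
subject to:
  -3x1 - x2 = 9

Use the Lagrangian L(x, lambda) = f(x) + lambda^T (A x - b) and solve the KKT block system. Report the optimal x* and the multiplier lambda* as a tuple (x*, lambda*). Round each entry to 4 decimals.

Form the Lagrangian:
  L(x, lambda) = (1/2) x^T Q x + c^T x + lambda^T (A x - b)
Stationarity (grad_x L = 0): Q x + c + A^T lambda = 0.
Primal feasibility: A x = b.

This gives the KKT block system:
  [ Q   A^T ] [ x     ]   [-c ]
  [ A    0  ] [ lambda ] = [ b ]

Solving the linear system:
  x*      = (-2.4727, -1.5818)
  lambda* = (-1.4364)
  f(x*)   = -1.6455

x* = (-2.4727, -1.5818), lambda* = (-1.4364)


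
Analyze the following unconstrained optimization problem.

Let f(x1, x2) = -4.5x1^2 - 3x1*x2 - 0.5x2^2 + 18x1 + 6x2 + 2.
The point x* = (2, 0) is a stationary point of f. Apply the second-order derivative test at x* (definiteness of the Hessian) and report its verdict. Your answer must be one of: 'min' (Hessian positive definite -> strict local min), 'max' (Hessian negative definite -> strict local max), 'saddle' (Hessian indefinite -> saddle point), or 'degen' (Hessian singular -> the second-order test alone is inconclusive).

Compute the Hessian H = grad^2 f:
  H = [[-9, -3], [-3, -1]]
Verify stationarity: grad f(x*) = H x* + g = (0, 0).
Eigenvalues of H: -10, 0.
H has a zero eigenvalue (singular; negative semidefinite but not definite), so H is neither positive definite, negative definite, nor indefinite. The second-order test alone is inconclusive -> degen.
(Indeed, f is constant along the null direction of H through x*, so x* is not a strict local extremum.)

degen


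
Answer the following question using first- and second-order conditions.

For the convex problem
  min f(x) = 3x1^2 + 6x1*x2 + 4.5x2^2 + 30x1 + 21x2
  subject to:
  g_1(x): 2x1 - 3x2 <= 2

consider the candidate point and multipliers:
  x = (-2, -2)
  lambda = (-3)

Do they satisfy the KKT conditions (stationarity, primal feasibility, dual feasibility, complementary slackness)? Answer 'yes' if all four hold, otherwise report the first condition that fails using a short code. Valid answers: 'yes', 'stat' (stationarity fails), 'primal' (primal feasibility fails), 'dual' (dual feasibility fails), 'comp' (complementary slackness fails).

Gradient of f: grad f(x) = Q x + c = (6, -9)
Constraint values g_i(x) = a_i^T x - b_i:
  g_1((-2, -2)) = 0
Stationarity residual: grad f(x) + sum_i lambda_i a_i = (0, 0)
  -> stationarity OK
Primal feasibility (all g_i <= 0): OK
Dual feasibility (all lambda_i >= 0): FAILS
Complementary slackness (lambda_i * g_i(x) = 0 for all i): OK

Verdict: the first failing condition is dual_feasibility -> dual.

dual


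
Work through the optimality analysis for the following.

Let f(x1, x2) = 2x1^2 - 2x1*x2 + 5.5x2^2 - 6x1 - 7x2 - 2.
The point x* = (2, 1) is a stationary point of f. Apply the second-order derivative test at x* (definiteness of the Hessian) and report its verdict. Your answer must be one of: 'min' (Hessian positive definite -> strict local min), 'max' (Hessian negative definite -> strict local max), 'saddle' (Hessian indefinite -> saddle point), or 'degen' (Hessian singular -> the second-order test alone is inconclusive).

Compute the Hessian H = grad^2 f:
  H = [[4, -2], [-2, 11]]
Verify stationarity: grad f(x*) = H x* + g = (0, 0).
Eigenvalues of H: 3.4689, 11.5311.
Both eigenvalues > 0, so H is positive definite -> x* is a strict local min.

min


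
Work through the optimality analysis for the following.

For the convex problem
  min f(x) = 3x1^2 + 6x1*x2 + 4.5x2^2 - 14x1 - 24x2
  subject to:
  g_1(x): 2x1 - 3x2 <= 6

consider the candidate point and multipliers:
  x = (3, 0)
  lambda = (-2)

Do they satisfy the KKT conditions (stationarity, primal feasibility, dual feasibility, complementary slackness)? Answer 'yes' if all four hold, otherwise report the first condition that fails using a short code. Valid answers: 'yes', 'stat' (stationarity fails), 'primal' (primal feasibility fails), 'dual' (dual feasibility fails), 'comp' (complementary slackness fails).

Gradient of f: grad f(x) = Q x + c = (4, -6)
Constraint values g_i(x) = a_i^T x - b_i:
  g_1((3, 0)) = 0
Stationarity residual: grad f(x) + sum_i lambda_i a_i = (0, 0)
  -> stationarity OK
Primal feasibility (all g_i <= 0): OK
Dual feasibility (all lambda_i >= 0): FAILS
Complementary slackness (lambda_i * g_i(x) = 0 for all i): OK

Verdict: the first failing condition is dual_feasibility -> dual.

dual


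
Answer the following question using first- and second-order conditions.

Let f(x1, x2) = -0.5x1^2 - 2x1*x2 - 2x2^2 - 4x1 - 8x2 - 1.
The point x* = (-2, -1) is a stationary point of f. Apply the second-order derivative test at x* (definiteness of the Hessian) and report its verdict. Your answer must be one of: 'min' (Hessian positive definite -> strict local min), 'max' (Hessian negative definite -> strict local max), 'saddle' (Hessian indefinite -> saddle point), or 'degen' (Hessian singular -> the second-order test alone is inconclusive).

Compute the Hessian H = grad^2 f:
  H = [[-1, -2], [-2, -4]]
Verify stationarity: grad f(x*) = H x* + g = (0, 0).
Eigenvalues of H: -5, 0.
H has a zero eigenvalue (singular; negative semidefinite but not definite), so H is neither positive definite, negative definite, nor indefinite. The second-order test alone is inconclusive -> degen.
(Indeed, f is constant along the null direction of H through x*, so x* is not a strict local extremum.)

degen


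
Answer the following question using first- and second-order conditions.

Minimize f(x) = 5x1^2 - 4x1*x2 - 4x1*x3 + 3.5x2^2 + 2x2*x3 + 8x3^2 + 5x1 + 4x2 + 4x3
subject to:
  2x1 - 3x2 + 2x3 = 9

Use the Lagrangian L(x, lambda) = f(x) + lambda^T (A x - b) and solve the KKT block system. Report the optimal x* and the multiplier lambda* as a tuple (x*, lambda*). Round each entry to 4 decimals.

Form the Lagrangian:
  L(x, lambda) = (1/2) x^T Q x + c^T x + lambda^T (A x - b)
Stationarity (grad_x L = 0): Q x + c + A^T lambda = 0.
Primal feasibility: A x = b.

This gives the KKT block system:
  [ Q   A^T ] [ x     ]   [-c ]
  [ A    0  ] [ lambda ] = [ b ]

Solving the linear system:
  x*      = (-0.5703, -3.0108, 0.5541)
  lambda* = (-4.5622)
  f(x*)   = 14.1905

x* = (-0.5703, -3.0108, 0.5541), lambda* = (-4.5622)


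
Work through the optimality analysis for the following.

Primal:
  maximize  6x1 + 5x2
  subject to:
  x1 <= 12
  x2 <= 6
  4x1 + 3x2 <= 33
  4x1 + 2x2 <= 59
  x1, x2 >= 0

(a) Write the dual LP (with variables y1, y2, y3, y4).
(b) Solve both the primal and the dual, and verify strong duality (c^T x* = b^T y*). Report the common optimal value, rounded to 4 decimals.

The standard primal-dual pair for 'max c^T x s.t. A x <= b, x >= 0' is:
  Dual:  min b^T y  s.t.  A^T y >= c,  y >= 0.

So the dual LP is:
  minimize  12y1 + 6y2 + 33y3 + 59y4
  subject to:
    y1 + 4y3 + 4y4 >= 6
    y2 + 3y3 + 2y4 >= 5
    y1, y2, y3, y4 >= 0

Solving the primal: x* = (3.75, 6).
  primal value c^T x* = 52.5.
Solving the dual: y* = (0, 0.5, 1.5, 0).
  dual value b^T y* = 52.5.
Strong duality: c^T x* = b^T y*. Confirmed.

52.5


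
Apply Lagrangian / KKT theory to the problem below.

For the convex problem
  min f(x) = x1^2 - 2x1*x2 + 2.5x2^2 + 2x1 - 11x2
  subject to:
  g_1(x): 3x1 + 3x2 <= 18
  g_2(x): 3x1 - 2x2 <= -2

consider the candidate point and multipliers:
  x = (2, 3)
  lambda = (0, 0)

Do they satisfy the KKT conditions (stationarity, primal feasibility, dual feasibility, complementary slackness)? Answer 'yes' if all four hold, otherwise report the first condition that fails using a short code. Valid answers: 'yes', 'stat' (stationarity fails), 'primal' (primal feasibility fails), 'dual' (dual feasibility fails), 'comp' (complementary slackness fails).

Gradient of f: grad f(x) = Q x + c = (0, 0)
Constraint values g_i(x) = a_i^T x - b_i:
  g_1((2, 3)) = -3
  g_2((2, 3)) = 2
Stationarity residual: grad f(x) + sum_i lambda_i a_i = (0, 0)
  -> stationarity OK
Primal feasibility (all g_i <= 0): FAILS
Dual feasibility (all lambda_i >= 0): OK
Complementary slackness (lambda_i * g_i(x) = 0 for all i): OK

Verdict: the first failing condition is primal_feasibility -> primal.

primal


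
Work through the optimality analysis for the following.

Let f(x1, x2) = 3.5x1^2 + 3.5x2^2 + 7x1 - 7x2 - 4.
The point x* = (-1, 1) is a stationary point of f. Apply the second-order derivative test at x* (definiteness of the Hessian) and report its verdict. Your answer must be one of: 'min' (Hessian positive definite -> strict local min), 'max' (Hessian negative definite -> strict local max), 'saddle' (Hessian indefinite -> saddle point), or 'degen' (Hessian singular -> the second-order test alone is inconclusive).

Compute the Hessian H = grad^2 f:
  H = [[7, 0], [0, 7]]
Verify stationarity: grad f(x*) = H x* + g = (0, 0).
Eigenvalues of H: 7, 7.
Both eigenvalues > 0, so H is positive definite -> x* is a strict local min.

min


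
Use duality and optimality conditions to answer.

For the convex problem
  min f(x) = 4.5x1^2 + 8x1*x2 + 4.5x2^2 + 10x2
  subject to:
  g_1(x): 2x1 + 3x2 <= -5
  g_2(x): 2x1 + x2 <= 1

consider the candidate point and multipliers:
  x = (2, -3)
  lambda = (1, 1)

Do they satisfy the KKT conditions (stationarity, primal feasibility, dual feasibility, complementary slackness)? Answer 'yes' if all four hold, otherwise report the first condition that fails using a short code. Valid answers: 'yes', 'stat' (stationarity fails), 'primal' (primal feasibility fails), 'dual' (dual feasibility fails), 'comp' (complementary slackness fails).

Gradient of f: grad f(x) = Q x + c = (-6, -1)
Constraint values g_i(x) = a_i^T x - b_i:
  g_1((2, -3)) = 0
  g_2((2, -3)) = 0
Stationarity residual: grad f(x) + sum_i lambda_i a_i = (-2, 3)
  -> stationarity FAILS
Primal feasibility (all g_i <= 0): OK
Dual feasibility (all lambda_i >= 0): OK
Complementary slackness (lambda_i * g_i(x) = 0 for all i): OK

Verdict: the first failing condition is stationarity -> stat.

stat
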